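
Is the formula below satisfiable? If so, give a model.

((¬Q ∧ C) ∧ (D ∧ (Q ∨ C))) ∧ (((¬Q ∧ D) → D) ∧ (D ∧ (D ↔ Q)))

No satisfying assignment exists.

Case D = True: the formula simplifies to ((¬Q ∧ C) ∧ (Q ∨ C)) ∧ Q.
  Q = True: the conjunct ¬Q is False.
  Q = False: the conjunct Q is False.
Case D = False: the conjunct D is False.
Both cases fail — unsatisfiable.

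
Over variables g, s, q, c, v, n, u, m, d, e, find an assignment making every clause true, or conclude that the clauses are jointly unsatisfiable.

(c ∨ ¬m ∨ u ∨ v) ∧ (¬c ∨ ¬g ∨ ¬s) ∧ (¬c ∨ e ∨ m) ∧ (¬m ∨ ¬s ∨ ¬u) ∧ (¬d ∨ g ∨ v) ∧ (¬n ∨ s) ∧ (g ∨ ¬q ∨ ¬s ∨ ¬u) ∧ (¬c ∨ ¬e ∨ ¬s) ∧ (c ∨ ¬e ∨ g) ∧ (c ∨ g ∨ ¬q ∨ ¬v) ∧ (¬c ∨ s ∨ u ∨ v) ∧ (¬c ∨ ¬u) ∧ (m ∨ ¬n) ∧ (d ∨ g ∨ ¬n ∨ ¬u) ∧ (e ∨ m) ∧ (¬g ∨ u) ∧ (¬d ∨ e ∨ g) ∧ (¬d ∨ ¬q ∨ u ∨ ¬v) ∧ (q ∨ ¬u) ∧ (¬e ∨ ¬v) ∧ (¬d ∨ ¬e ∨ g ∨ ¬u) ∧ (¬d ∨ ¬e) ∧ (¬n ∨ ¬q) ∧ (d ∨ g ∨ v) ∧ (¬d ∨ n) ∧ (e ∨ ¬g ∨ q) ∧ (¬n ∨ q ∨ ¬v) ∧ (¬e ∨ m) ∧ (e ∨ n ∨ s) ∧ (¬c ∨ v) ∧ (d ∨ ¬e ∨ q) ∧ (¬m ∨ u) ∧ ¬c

Unit clause (¬c) forces c = False.
Set g = True.
  then (¬g ∨ u) forces u = True.
  then (q ∨ ¬u) forces q = True.
  then (¬n ∨ ¬q) forces n = False.
  then (¬d ∨ n) forces d = False.
Set s = False.
  then (e ∨ n ∨ s) forces e = True.
  then (¬e ∨ ¬v) forces v = False.
  then (¬e ∨ m) forces m = True.
All clauses satisfied.

g=T, s=F, q=T, c=F, v=F, n=F, u=T, m=T, d=F, e=T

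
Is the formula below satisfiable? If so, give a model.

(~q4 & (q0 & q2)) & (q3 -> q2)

q0 = True; q2 = True; q3 = True; q4 = False

  ~q4 & (q0 & q2) = True
    ~q4 = True
    q0 & q2 = True
  q3 -> q2 = True
Both conjuncts True, so the formula holds.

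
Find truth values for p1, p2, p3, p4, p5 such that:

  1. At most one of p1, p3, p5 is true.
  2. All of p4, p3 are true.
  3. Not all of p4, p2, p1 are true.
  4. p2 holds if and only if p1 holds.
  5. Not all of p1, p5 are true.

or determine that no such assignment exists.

p1: False, p2: False, p3: True, p4: True, p5: False

  (1) {p1, p3, p5}: 1 true — at most one ✓
  (2) {p4, p3}: all 2 true ✓
  (3) {p4, p2, p1}: 1/3 true — not all ✓
  (4) p2=F, p1=F — same ✓
  (5) {p1, p5}: 0/2 true — not all ✓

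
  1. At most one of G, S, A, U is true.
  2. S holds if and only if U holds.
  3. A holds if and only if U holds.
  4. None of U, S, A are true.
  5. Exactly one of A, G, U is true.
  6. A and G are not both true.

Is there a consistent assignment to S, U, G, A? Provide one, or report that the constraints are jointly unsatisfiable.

S=F, U=F, G=T, A=F

  (1) {G, S, A, U}: 1 true — at most one ✓
  (2) S=F, U=F — same ✓
  (3) A=F, U=F — same ✓
  (4) {U, S, A}: 0 true — none ✓
  (5) {A, G, U}: 1 true — exactly one ✓
  (6) A=F, G=T — not both ✓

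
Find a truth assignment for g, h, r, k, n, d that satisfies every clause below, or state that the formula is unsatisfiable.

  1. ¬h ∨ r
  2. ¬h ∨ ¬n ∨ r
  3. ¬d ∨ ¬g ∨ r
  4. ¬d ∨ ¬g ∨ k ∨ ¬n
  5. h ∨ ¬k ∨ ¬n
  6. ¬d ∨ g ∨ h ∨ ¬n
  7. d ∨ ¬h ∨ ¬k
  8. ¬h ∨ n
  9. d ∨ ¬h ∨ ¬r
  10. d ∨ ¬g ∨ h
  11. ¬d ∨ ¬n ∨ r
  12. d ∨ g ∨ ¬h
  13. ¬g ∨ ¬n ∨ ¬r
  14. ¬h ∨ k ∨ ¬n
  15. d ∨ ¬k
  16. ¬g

g=F; h=F; r=T; k=T; n=F; d=T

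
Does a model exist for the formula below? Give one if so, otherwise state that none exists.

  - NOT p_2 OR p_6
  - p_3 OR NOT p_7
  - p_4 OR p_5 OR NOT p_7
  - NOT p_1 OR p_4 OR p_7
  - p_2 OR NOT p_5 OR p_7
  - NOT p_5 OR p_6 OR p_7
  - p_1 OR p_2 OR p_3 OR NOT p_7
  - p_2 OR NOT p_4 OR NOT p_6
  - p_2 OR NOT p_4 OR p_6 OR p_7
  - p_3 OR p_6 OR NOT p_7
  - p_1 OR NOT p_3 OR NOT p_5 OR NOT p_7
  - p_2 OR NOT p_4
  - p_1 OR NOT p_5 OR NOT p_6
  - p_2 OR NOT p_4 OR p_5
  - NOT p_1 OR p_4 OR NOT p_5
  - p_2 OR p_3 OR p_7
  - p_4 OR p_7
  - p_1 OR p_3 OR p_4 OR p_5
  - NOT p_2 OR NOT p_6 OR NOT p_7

Set p_1 = True.
Set p_2 = True.
  then (NOT p_2 OR p_6) forces p_6 = True.
  then (NOT p_2 OR NOT p_6 OR NOT p_7) forces p_7 = False.
  then (NOT p_1 OR p_4 OR p_7) forces p_4 = True.
Set p_3 = False.
Set p_5 = False.
All clauses satisfied.

p_1: True, p_2: True, p_3: False, p_4: True, p_5: False, p_6: True, p_7: False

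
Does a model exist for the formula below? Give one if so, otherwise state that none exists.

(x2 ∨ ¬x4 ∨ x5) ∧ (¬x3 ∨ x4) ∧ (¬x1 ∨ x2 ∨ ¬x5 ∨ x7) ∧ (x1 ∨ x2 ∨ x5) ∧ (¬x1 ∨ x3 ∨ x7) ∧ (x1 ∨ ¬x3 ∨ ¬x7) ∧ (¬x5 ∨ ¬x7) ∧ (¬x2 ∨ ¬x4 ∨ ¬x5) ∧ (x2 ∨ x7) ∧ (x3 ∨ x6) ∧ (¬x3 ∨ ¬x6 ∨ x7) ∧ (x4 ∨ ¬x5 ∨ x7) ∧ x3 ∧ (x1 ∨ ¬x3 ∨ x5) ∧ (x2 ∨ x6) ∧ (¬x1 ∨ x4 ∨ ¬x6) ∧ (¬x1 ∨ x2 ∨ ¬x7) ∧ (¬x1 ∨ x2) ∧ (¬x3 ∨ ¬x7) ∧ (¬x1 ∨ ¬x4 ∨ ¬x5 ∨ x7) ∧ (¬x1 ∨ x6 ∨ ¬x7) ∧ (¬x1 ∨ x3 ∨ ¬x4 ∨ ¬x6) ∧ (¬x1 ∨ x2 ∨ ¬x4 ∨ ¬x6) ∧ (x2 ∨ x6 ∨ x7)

Unit clause (x3) forces x3 = True.
In (¬x3 ∨ ¬x7) only ¬x7 is left, so x7 = False.
In (¬x3 ∨ x4) only x4 is left, so x4 = True.
In (x2 ∨ x7) only x2 is left, so x2 = True.
In (¬x3 ∨ ¬x6 ∨ x7) only ¬x6 is left, so x6 = False.
In (¬x2 ∨ ¬x4 ∨ ¬x5) only ¬x5 is left, so x5 = False.
In (x1 ∨ ¬x3 ∨ x5) only x1 is left, so x1 = True.
All clauses satisfied.

x1: True; x2: True; x3: True; x4: True; x5: False; x6: False; x7: False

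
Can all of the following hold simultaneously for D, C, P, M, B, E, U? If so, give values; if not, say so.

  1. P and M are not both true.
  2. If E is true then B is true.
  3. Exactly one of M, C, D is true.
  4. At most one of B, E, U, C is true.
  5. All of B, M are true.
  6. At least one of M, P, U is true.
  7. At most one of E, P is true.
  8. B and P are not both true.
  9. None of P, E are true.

D = False, C = False, P = False, M = True, B = True, E = False, U = False

  (1) P=F, M=T — not both ✓
  (2) E=F ⇒ B: vacuous ✓
  (3) {M, C, D}: 1 true — exactly one ✓
  (4) {B, E, U, C}: 1 true — at most one ✓
  (5) {B, M}: all 2 true ✓
  (6) {M, P, U}: 1 true — at least one ✓
  (7) {E, P}: 0 true — at most one ✓
  (8) B=T, P=F — not both ✓
  (9) {P, E}: 0 true — none ✓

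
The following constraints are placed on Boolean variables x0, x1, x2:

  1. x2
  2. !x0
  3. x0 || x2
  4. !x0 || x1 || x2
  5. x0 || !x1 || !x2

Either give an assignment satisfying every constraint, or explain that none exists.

x0=F; x1=F; x2=T

Unit clause (x2) forces x2 = True.
Unit clause (!x0) forces x0 = False.
In (x0 || !x1 || !x2) only !x1 is left, so x1 = False.
Check each clause:
  (x2): x2 holds.
  (!x0): !x0 holds.
  (x0 || x2): x2 holds.
  (!x0 || x1 || x2): !x0 holds.
  (x0 || !x1 || !x2): !x1 holds.
All clauses satisfied.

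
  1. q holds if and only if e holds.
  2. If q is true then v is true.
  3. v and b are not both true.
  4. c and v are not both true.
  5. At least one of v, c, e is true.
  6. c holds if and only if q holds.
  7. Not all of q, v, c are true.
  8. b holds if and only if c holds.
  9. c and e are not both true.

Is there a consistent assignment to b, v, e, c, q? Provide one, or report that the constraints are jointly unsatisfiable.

b = False; v = True; e = False; c = False; q = False

  (1) q=F, e=F — same ✓
  (2) q=F ⇒ v: vacuous ✓
  (3) v=T, b=F — not both ✓
  (4) c=F, v=T — not both ✓
  (5) {v, c, e}: 1 true — at least one ✓
  (6) c=F, q=F — same ✓
  (7) {q, v, c}: 1/3 true — not all ✓
  (8) b=F, c=F — same ✓
  (9) c=F, e=F — not both ✓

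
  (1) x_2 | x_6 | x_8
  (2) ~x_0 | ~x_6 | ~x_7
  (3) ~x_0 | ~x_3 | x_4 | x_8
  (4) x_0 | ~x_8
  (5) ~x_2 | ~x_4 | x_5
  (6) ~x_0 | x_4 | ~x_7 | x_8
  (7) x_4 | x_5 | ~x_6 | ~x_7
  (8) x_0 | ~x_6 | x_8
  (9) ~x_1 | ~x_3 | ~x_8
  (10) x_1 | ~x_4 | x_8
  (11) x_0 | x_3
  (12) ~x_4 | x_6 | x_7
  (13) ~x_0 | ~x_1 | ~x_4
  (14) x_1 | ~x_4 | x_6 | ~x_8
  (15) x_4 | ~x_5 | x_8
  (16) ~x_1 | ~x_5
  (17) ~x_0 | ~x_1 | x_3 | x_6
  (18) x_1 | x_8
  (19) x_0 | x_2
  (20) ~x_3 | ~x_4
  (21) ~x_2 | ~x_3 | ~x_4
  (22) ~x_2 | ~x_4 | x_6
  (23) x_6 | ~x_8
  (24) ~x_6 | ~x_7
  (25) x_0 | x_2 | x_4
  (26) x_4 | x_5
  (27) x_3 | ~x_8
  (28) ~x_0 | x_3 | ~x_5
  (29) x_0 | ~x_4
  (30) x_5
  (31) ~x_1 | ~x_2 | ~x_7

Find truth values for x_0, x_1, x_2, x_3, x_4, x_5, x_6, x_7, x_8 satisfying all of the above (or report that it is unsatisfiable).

Unit clause (x_5) forces x_5 = True.
In (~x_1 | ~x_5) only ~x_1 is left, so x_1 = False.
In (x_1 | x_8) only x_8 is left, so x_8 = True.
In (x_6 | ~x_8) only x_6 is left, so x_6 = True.
In (~x_6 | ~x_7) only ~x_7 is left, so x_7 = False.
In (x_3 | ~x_8) only x_3 is left, so x_3 = True.
In (x_0 | ~x_8) only x_0 is left, so x_0 = True.
In (~x_3 | ~x_4) only ~x_4 is left, so x_4 = False.
Set x_2 = False.
All clauses satisfied.

x_0 = True, x_1 = False, x_2 = False, x_3 = True, x_4 = False, x_5 = True, x_6 = True, x_7 = False, x_8 = True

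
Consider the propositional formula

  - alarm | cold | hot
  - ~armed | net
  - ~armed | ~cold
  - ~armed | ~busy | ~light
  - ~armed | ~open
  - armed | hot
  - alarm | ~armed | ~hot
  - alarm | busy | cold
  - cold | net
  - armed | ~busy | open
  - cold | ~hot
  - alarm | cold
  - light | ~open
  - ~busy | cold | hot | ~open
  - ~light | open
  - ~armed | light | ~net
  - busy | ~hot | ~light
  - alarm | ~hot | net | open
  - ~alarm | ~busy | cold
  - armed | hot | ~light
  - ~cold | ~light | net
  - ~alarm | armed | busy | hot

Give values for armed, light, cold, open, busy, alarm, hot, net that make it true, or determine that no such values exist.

Set armed = False.
  then (armed | hot) forces hot = True.
  then (cold | ~hot) forces cold = True.
Set light = True.
  then (~light | open) forces open = True.
  then (busy | ~hot | ~light) forces busy = True.
  then (~cold | ~light | net) forces net = True.
Set alarm = False.
All clauses satisfied.

armed=F, light=T, cold=T, open=T, busy=T, alarm=F, hot=T, net=T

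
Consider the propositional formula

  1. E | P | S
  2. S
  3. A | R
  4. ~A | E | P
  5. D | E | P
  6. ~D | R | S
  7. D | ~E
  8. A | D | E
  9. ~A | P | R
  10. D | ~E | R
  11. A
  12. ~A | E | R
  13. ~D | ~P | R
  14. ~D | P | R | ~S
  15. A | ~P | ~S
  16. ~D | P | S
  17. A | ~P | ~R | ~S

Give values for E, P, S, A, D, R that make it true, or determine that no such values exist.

E=T, P=T, S=T, A=T, D=T, R=T

Unit clause (S) forces S = True.
Unit clause (A) forces A = True.
Set E = True.
  then (D | ~E) forces D = True.
Set P = True.
  then (~D | ~P | R) forces R = True.
All clauses satisfied.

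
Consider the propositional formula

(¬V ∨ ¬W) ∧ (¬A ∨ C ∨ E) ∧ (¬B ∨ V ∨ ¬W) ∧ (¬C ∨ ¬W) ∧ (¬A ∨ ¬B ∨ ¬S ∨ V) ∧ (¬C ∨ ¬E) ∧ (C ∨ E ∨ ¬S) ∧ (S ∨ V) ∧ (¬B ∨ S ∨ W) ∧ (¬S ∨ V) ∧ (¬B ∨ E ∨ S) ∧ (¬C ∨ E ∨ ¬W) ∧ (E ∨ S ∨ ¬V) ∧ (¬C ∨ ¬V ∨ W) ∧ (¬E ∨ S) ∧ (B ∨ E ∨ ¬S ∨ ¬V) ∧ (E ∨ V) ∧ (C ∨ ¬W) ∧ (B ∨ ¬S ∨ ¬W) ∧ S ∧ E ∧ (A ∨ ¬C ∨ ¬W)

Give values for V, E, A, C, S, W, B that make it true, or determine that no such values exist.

V=T, E=T, A=F, C=F, S=T, W=F, B=F

Unit clause (S) forces S = True.
Unit clause (E) forces E = True.
In (¬C ∨ ¬E) only ¬C is left, so C = False.
In (¬S ∨ V) only V is left, so V = True.
In (C ∨ ¬W) only ¬W is left, so W = False.
Set A = False.
Set B = False.
All clauses satisfied.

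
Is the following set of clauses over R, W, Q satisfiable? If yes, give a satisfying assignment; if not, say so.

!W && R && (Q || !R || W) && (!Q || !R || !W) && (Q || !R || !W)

R = True; W = False; Q = True

Unit clause (!W) forces W = False.
Unit clause (R) forces R = True.
In (Q || !R || W) only Q is left, so Q = True.
Check each clause:
  (!W): !W holds.
  (R): R holds.
  (Q || !R || W): Q holds.
  (!Q || !R || !W): !W holds.
  (Q || !R || !W): Q holds.
All clauses satisfied.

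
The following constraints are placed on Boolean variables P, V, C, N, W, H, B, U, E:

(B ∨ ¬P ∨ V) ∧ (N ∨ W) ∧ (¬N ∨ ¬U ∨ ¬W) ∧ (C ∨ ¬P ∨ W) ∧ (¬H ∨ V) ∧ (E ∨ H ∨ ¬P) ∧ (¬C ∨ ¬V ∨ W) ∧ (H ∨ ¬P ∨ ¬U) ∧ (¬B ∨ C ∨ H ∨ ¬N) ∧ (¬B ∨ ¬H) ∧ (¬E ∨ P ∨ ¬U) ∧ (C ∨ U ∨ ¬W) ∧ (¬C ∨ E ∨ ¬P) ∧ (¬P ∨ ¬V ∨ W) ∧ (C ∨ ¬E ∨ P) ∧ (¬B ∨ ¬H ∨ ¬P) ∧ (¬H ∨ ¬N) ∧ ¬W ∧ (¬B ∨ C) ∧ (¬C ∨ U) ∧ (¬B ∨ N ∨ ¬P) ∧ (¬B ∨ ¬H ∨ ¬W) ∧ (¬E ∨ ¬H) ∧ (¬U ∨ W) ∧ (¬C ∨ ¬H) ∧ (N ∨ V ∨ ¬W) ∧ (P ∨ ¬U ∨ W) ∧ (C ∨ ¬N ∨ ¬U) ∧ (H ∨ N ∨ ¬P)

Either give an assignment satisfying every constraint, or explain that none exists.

Unit clause (¬W) forces W = False.
In (¬U ∨ W) only ¬U is left, so U = False.
In (N ∨ W) only N is left, so N = True.
In (¬H ∨ ¬N) only ¬H is left, so H = False.
In (¬C ∨ U) only ¬C is left, so C = False.
In (C ∨ ¬P ∨ W) only ¬P is left, so P = False.
In (¬B ∨ C ∨ H ∨ ¬N) only ¬B is left, so B = False.
In (C ∨ ¬E ∨ P) only ¬E is left, so E = False.
Set V = True.
All clauses satisfied.

P = False, V = True, C = False, N = True, W = False, H = False, B = False, U = False, E = False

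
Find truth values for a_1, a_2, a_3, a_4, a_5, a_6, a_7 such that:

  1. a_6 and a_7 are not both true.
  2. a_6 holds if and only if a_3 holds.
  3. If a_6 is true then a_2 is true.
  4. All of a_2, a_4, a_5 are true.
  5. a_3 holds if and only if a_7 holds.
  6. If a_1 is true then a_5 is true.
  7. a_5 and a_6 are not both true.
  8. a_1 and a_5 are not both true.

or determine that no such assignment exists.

a_1=F, a_2=T, a_3=F, a_4=T, a_5=T, a_6=F, a_7=F

  (1) a_6=F, a_7=F — not both ✓
  (2) a_6=F, a_3=F — same ✓
  (3) a_6=F ⇒ a_2: vacuous ✓
  (4) {a_2, a_4, a_5}: all 3 true ✓
  (5) a_3=F, a_7=F — same ✓
  (6) a_1=F ⇒ a_5: vacuous ✓
  (7) a_5=T, a_6=F — not both ✓
  (8) a_1=F, a_5=T — not both ✓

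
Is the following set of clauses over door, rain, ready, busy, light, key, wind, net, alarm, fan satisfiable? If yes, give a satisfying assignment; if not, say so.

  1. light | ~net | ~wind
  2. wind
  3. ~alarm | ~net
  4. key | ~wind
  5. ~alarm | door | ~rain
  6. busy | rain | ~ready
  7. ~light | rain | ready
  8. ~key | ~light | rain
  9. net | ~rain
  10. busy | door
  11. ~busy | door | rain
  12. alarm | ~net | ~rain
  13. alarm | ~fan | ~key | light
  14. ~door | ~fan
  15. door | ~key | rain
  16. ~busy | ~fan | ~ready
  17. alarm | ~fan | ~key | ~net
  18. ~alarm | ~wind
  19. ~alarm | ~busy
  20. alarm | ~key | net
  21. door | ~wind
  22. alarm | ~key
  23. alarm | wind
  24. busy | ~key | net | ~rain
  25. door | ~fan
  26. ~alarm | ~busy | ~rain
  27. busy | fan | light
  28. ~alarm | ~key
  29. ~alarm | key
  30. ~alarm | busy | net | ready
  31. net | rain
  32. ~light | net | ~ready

Case wind = True:
  (key | ~wind) forces key = True.
  (~alarm | ~wind) forces alarm = False.
  Clause (alarm | ~key) is falsified — contradiction.
Case wind = False:
  Clause (wind) is falsified — contradiction.
Both cases fail, so the formula is unsatisfiable.

The formula is unsatisfiable.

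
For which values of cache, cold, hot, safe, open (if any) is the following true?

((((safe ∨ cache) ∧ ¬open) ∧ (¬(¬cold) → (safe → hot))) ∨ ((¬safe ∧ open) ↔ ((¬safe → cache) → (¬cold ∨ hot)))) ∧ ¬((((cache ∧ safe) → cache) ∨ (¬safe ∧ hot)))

The conjunct ¬((((cache ∧ safe) → cache) ∨ (¬safe ∧ hot))) is unsatisfiable on its own:
  cache=F, hot=F, safe=F: evaluates to False.
  cache=F, hot=F, safe=T: evaluates to False.
  cache=F, hot=T, safe=F: evaluates to False.
  cache=F, hot=T, safe=T: evaluates to False.
  cache=T, hot=F, safe=F: evaluates to False.
  cache=T, hot=F, safe=T: evaluates to False.
  cache=T, hot=T, safe=F: evaluates to False.
  cache=T, hot=T, safe=T: evaluates to False.
So the whole conjunction is unsatisfiable.

Unsatisfiable — no assignment works.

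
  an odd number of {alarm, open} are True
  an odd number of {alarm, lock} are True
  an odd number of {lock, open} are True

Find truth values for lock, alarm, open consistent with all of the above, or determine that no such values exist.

Unsatisfiable — no assignment works.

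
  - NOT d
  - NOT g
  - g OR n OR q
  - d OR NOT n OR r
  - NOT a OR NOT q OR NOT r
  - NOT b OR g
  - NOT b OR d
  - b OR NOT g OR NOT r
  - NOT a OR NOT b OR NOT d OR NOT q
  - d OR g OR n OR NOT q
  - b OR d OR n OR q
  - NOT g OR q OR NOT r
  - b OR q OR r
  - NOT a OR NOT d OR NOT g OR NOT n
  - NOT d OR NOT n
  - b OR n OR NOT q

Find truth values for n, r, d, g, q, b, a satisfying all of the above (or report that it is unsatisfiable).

n: True, r: True, d: False, g: False, q: False, b: False, a: True

Unit clause (NOT d) forces d = False.
Unit clause (NOT g) forces g = False.
In (NOT b OR g) only NOT b is left, so b = False.
Try n = False:
  (g OR n OR q) forces q = True.
  clause (d OR g OR n OR NOT q) is falsified — backtrack.
So n = True.
  then (d OR NOT n OR r) forces r = True.
Set q = False.
Set a = True.
All clauses satisfied.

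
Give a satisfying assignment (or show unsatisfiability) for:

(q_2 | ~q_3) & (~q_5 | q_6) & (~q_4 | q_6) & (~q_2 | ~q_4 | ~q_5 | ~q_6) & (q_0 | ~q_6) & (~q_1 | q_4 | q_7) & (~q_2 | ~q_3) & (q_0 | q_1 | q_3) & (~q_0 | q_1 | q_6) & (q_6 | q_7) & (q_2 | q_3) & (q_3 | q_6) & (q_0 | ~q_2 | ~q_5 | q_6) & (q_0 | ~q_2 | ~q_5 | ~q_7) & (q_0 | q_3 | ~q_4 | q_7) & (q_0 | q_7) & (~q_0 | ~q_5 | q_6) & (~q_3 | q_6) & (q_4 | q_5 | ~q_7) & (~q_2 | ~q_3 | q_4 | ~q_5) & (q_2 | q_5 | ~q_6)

q_0 = True; q_1 = False; q_2 = True; q_3 = False; q_4 = False; q_5 = True; q_6 = True; q_7 = True

Set q_0 = True.
Set q_1 = False.
  then (~q_0 | q_1 | q_6) forces q_6 = True.
Try q_2 = False:
  (q_2 | ~q_3) forces q_3 = False.
  clause (q_2 | q_3) is falsified — backtrack.
So q_2 = True.
  then (~q_2 | ~q_3) forces q_3 = False.
Set q_4 = False.
Set q_5 = True.
Set q_7 = True.
All clauses satisfied.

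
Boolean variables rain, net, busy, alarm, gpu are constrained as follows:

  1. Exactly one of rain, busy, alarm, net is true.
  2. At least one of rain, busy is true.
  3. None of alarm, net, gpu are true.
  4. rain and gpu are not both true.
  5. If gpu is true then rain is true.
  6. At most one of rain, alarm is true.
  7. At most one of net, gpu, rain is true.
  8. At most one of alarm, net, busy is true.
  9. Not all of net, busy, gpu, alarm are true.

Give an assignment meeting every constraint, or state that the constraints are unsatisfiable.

rain = True, net = False, busy = False, alarm = False, gpu = False

  (1) {rain, busy, alarm, net}: 1 true — exactly one ✓
  (2) {rain, busy}: 1 true — at least one ✓
  (3) {alarm, net, gpu}: 0 true — none ✓
  (4) rain=T, gpu=F — not both ✓
  (5) gpu=F ⇒ rain: vacuous ✓
  (6) {rain, alarm}: 1 true — at most one ✓
  (7) {net, gpu, rain}: 1 true — at most one ✓
  (8) {alarm, net, busy}: 0 true — at most one ✓
  (9) {net, busy, gpu, alarm}: 0/4 true — not all ✓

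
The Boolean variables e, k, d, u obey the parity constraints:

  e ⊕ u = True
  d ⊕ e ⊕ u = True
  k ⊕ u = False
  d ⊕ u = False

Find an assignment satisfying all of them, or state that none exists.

e = True, k = False, d = False, u = False

e ⊕ u = T ⊕ F = True ✓
d ⊕ e ⊕ u = F ⊕ T ⊕ F = True ✓
k ⊕ u = F ⊕ F = False ✓
d ⊕ u = F ⊕ F = False ✓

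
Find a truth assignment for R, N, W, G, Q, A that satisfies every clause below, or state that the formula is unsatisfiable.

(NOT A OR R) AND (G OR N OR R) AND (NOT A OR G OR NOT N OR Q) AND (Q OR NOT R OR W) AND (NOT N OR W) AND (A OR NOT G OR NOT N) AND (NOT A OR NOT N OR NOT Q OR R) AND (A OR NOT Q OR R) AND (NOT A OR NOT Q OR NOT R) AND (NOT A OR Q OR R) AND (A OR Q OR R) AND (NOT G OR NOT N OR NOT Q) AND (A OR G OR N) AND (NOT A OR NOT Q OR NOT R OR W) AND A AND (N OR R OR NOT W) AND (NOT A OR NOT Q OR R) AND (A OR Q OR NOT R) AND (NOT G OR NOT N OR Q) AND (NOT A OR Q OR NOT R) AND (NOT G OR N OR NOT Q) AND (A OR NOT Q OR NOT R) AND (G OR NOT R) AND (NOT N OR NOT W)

Case A = True:
  (NOT A OR R) forces R = True.
  (NOT A OR NOT Q OR NOT R) forces Q = False.
  Clause (NOT A OR Q OR NOT R) is falsified — contradiction.
Case A = False:
  Clause (A) is falsified — contradiction.
Both cases fail, so the formula is unsatisfiable.

Unsatisfiable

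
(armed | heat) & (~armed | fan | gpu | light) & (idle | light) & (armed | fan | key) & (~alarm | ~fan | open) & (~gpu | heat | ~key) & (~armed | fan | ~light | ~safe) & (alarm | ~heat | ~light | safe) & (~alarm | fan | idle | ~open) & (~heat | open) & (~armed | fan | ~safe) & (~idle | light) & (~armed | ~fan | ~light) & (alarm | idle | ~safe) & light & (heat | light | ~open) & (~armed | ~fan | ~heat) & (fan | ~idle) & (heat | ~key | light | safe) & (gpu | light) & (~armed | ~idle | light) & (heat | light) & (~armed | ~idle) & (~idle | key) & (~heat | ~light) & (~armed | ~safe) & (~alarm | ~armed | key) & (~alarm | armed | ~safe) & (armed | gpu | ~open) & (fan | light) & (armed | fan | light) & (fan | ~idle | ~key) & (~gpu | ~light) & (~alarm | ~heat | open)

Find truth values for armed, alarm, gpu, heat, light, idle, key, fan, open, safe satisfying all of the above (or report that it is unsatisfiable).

Unit clause (light) forces light = True.
In (~heat | ~light) only ~heat is left, so heat = False.
In (~gpu | ~light) only ~gpu is left, so gpu = False.
In (armed | heat) only armed is left, so armed = True.
In (~armed | ~fan | ~light) only ~fan is left, so fan = False.
In (fan | ~idle) only ~idle is left, so idle = False.
In (~armed | ~safe) only ~safe is left, so safe = False.
Set alarm = False.
Set key = False.
Set open = True.
All clauses satisfied.

armed: True, alarm: False, gpu: False, heat: False, light: True, idle: False, key: False, fan: False, open: True, safe: False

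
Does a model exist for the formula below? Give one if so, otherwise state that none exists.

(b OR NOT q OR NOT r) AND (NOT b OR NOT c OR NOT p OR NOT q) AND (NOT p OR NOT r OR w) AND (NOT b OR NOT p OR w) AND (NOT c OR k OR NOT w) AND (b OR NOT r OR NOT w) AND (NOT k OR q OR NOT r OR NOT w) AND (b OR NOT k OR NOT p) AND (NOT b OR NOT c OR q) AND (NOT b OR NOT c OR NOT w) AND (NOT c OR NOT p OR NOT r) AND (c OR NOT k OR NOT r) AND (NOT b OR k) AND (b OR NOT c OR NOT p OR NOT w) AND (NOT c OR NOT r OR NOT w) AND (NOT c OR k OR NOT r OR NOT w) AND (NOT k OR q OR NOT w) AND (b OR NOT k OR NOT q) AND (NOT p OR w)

c = False, r = False, p = True, w = True, k = False, q = True, b = False

Set c = False.
Set r = False.
Set p = True.
  then (NOT p OR w) forces w = True.
Set k = False.
  then (NOT b OR k) forces b = False.
Set q = True.
All clauses satisfied.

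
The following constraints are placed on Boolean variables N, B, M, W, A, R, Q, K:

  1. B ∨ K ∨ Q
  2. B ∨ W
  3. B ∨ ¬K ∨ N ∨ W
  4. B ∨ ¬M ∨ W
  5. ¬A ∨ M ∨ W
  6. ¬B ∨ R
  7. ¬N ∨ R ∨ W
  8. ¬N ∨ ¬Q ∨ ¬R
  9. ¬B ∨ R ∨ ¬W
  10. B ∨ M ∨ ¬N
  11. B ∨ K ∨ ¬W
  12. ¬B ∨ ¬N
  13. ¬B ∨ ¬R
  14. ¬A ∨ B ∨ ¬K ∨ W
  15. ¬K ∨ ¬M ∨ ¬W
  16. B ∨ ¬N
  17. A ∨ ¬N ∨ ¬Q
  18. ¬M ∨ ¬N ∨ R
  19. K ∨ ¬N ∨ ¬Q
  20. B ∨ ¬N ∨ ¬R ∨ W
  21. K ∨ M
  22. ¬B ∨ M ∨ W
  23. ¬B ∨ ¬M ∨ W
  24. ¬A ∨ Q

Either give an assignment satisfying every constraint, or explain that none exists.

N = False, B = False, M = False, W = True, A = True, R = True, Q = True, K = True

Try N = True:
  (¬B ∨ ¬N) forces B = False.
  clause (B ∨ ¬N) is falsified — backtrack.
So N = False.
Set B = False.
  then (B ∨ W) forces W = True.
  then (B ∨ K ∨ ¬W) forces K = True.
  then (¬K ∨ ¬M ∨ ¬W) forces M = False.
Set A = True.
  then (¬A ∨ Q) forces Q = True.
Set R = True.
All clauses satisfied.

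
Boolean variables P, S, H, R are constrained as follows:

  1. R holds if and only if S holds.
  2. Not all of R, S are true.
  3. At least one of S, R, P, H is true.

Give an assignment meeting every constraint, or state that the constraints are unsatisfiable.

P=T; S=F; H=T; R=F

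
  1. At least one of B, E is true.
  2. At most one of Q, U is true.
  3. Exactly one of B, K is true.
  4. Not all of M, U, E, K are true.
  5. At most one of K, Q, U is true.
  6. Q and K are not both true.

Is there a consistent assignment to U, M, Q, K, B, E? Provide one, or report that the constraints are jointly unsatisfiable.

U = False, M = True, Q = True, K = False, B = True, E = False

  (1) {B, E}: 1 true — at least one ✓
  (2) {Q, U}: 1 true — at most one ✓
  (3) {B, K}: 1 true — exactly one ✓
  (4) {M, U, E, K}: 1/4 true — not all ✓
  (5) {K, Q, U}: 1 true — at most one ✓
  (6) Q=T, K=F — not both ✓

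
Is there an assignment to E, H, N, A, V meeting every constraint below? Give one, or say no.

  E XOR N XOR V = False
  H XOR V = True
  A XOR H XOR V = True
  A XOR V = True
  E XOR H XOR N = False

Adding constraints 1, 2, 5 mod 2: every variable appears an even number of times on the left, so the left side is 0.
But the right sides sum to 1 (mod 2). 0 ≠ 1 — the system is inconsistent.

No satisfying assignment exists.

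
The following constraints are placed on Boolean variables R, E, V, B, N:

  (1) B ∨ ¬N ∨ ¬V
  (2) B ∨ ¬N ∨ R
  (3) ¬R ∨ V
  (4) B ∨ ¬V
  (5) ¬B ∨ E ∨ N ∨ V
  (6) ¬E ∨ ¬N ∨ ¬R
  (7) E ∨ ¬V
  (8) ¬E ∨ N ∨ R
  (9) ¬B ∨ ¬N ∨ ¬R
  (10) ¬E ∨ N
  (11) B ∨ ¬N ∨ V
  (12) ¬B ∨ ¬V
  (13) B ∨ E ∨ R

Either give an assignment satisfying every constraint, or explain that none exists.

Try R = True:
  (¬R ∨ V) forces V = True.
  (B ∨ ¬V) forces B = True.
  clause (¬B ∨ ¬V) is falsified — backtrack.
So R = False.
Set E = False.
  then (E ∨ ¬V) forces V = False.
  then (B ∨ E ∨ R) forces B = True.
  then (¬B ∨ E ∨ N ∨ V) forces N = True.
All clauses satisfied.

R=F, E=F, V=F, B=T, N=T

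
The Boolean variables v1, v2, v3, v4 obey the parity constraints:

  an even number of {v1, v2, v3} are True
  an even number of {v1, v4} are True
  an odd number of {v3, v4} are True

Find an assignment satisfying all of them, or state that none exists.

v1: False, v2: True, v3: True, v4: False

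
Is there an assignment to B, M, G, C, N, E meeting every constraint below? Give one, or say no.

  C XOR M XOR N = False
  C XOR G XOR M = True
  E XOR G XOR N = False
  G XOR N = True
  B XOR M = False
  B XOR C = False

B=F; M=F; G=T; C=F; N=F; E=T

C XOR M XOR N = F XOR F XOR F = False ✓
C XOR G XOR M = F XOR T XOR F = True ✓
E XOR G XOR N = T XOR T XOR F = False ✓
G XOR N = T XOR F = True ✓
B XOR M = F XOR F = False ✓
B XOR C = F XOR F = False ✓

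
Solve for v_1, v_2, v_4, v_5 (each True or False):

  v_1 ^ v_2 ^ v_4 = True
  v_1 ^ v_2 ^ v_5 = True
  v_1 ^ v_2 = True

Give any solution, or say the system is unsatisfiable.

v_1: True, v_2: False, v_4: False, v_5: False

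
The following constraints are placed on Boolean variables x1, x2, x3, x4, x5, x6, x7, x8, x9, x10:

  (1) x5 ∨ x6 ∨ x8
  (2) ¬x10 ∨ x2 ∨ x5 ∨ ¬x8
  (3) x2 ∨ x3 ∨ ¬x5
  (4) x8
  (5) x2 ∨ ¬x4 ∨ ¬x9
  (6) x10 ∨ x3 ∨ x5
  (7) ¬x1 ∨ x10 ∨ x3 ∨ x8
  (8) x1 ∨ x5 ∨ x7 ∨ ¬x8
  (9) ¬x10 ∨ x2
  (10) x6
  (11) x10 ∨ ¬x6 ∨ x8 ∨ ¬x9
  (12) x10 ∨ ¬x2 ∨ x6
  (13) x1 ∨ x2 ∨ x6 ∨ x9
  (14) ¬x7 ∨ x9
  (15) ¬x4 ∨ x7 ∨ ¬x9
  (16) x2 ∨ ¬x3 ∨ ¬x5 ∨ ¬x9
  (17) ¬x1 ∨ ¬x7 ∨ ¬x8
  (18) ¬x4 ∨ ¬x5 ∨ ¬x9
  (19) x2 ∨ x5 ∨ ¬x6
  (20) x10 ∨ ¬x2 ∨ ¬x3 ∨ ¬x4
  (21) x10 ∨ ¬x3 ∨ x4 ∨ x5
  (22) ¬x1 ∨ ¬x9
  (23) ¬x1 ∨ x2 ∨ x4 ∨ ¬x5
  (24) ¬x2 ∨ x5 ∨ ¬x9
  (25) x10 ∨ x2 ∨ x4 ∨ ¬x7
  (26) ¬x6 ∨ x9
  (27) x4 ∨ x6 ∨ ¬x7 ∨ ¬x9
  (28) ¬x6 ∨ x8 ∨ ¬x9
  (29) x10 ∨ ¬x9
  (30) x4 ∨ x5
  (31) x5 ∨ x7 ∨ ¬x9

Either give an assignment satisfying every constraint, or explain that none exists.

x1 = False, x2 = True, x3 = True, x4 = False, x5 = True, x6 = True, x7 = False, x8 = True, x9 = True, x10 = True

Unit clause (x8) forces x8 = True.
Unit clause (x6) forces x6 = True.
In (¬x6 ∨ x9) only x9 is left, so x9 = True.
In (x10 ∨ ¬x9) only x10 is left, so x10 = True.
In (¬x10 ∨ x2) only x2 is left, so x2 = True.
In (¬x1 ∨ ¬x9) only ¬x1 is left, so x1 = False.
In (¬x2 ∨ x5 ∨ ¬x9) only x5 is left, so x5 = True.
In (¬x4 ∨ ¬x5 ∨ ¬x9) only ¬x4 is left, so x4 = False.
Set x3 = True.
Set x7 = False.
All clauses satisfied.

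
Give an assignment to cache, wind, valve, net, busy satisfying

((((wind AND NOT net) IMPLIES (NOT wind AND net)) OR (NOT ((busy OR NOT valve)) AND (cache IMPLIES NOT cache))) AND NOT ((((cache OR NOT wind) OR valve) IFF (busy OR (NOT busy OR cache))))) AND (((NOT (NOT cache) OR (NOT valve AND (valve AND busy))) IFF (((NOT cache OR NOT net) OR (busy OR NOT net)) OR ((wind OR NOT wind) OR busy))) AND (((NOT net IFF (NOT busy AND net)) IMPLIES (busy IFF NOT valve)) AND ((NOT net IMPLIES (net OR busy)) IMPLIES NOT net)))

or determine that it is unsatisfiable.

Unsatisfiable — no assignment works.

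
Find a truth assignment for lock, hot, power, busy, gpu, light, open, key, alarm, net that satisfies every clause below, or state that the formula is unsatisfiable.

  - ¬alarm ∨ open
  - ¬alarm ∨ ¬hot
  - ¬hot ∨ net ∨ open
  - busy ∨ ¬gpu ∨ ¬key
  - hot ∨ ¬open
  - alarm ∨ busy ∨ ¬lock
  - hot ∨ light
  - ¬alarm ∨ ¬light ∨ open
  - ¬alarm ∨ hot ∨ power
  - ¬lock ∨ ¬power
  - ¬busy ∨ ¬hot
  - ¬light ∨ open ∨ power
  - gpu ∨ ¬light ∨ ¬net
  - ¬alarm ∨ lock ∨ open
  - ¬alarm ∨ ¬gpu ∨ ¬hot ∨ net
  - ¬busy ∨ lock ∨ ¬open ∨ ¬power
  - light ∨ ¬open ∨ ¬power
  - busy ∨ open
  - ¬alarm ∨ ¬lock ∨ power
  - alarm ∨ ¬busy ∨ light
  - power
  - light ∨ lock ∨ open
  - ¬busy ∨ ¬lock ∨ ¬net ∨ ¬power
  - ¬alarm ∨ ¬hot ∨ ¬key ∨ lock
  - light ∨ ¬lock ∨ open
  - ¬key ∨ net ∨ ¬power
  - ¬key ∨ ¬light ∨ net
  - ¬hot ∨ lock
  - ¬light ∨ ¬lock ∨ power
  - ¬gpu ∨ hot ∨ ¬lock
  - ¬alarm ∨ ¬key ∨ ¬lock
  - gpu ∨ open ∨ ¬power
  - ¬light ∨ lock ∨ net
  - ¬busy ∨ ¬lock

Unit clause (power) forces power = True.
In (¬lock ∨ ¬power) only ¬lock is left, so lock = False.
In (¬hot ∨ lock) only ¬hot is left, so hot = False.
In (hot ∨ ¬open) only ¬open is left, so open = False.
In (hot ∨ light) only light is left, so light = True.
In (¬alarm ∨ ¬light ∨ open) only ¬alarm is left, so alarm = False.
In (busy ∨ open) only busy is left, so busy = True.
In (gpu ∨ open ∨ ¬power) only gpu is left, so gpu = True.
In (¬light ∨ lock ∨ net) only net is left, so net = True.
Set key = True.
All clauses satisfied.

lock = False; hot = False; power = True; busy = True; gpu = True; light = True; open = False; key = True; alarm = False; net = True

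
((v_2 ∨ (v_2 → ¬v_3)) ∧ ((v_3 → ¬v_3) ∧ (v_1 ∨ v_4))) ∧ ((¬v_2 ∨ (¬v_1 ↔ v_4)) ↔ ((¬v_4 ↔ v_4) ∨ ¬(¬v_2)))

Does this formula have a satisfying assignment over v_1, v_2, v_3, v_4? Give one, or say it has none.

v_1=T, v_2=T, v_3=F, v_4=F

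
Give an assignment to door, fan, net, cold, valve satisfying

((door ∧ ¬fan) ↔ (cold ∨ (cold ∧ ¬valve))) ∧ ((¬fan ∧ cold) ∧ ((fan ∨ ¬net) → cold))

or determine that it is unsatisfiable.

door = True, fan = False, net = False, cold = True, valve = False

  (door ∧ ¬fan) ↔ (cold ∨ (cold ∧ ¬valve)) = True
    door ∧ ¬fan = True
      ¬fan = True
    cold ∨ (cold ∧ ¬valve) = True
      cold ∧ ¬valve = True
        ¬valve = True
  (¬fan ∧ cold) ∧ ((fan ∨ ¬net) → cold) = True
    ¬fan ∧ cold = True
      ¬fan = True
    (fan ∨ ¬net) → cold = True
      fan ∨ ¬net = True
        ¬net = True
Both conjuncts True, so the formula holds.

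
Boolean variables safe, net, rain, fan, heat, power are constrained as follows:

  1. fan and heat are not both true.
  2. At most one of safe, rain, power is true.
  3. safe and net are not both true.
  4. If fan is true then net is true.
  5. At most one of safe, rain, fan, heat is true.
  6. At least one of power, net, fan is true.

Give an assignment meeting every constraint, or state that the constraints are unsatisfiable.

safe = False, net = True, rain = False, fan = True, heat = False, power = True

  (1) fan=T, heat=F — not both ✓
  (2) {safe, rain, power}: 1 true — at most one ✓
  (3) safe=F, net=T — not both ✓
  (4) fan=T ⇒ net: T ✓
  (5) {safe, rain, fan, heat}: 1 true — at most one ✓
  (6) {power, net, fan}: 3 true — at least one ✓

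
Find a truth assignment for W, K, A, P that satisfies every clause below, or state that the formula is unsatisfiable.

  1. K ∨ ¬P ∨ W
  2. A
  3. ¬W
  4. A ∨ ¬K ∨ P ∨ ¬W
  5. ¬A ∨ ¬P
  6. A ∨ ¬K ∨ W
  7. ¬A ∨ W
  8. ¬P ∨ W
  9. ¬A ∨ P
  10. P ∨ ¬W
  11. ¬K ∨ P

Case W = True:
  Clause (¬W) is falsified — contradiction.
Case W = False:
  (A) forces A = True.
  Clause (¬A ∨ W) is falsified — contradiction.
Both cases fail, so the formula is unsatisfiable.

UNSATISFIABLE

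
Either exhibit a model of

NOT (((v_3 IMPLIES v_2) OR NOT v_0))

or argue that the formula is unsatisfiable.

v_0=T, v_2=F, v_3=T

  NOT (((v_3 IMPLIES v_2) OR NOT v_0)) = True
    (v_3 IMPLIES v_2) OR NOT v_0 = False
      v_3 IMPLIES v_2 = False
      NOT v_0 = False
The formula evaluates to True.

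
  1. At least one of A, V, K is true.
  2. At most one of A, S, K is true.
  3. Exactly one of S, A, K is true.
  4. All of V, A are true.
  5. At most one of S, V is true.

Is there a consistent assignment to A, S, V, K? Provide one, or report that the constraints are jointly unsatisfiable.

A = True, S = False, V = True, K = False

  (1) {A, V, K}: 2 true — at least one ✓
  (2) {A, S, K}: 1 true — at most one ✓
  (3) {S, A, K}: 1 true — exactly one ✓
  (4) {V, A}: all 2 true ✓
  (5) {S, V}: 1 true — at most one ✓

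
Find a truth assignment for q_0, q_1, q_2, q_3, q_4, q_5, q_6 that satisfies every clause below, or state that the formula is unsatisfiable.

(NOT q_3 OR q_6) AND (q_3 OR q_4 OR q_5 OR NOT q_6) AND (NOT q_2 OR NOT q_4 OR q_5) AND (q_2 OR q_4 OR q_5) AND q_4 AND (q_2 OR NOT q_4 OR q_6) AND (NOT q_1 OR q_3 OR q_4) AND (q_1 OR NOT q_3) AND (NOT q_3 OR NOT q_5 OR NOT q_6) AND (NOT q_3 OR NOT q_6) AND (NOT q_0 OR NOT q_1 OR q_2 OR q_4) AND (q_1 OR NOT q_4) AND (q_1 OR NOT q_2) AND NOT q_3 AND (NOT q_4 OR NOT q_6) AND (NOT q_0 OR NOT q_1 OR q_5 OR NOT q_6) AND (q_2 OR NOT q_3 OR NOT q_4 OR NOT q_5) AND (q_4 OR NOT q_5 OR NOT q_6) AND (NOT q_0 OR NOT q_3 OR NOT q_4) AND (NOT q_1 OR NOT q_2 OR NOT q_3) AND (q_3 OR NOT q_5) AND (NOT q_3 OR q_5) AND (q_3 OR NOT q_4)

Unsatisfiable — no assignment works.

Case q_3 = True:
  Clause (NOT q_3) is falsified — contradiction.
Case q_3 = False:
  (q_4) forces q_4 = True.
  Clause (q_3 OR NOT q_4) is falsified — contradiction.
Both cases fail, so the formula is unsatisfiable.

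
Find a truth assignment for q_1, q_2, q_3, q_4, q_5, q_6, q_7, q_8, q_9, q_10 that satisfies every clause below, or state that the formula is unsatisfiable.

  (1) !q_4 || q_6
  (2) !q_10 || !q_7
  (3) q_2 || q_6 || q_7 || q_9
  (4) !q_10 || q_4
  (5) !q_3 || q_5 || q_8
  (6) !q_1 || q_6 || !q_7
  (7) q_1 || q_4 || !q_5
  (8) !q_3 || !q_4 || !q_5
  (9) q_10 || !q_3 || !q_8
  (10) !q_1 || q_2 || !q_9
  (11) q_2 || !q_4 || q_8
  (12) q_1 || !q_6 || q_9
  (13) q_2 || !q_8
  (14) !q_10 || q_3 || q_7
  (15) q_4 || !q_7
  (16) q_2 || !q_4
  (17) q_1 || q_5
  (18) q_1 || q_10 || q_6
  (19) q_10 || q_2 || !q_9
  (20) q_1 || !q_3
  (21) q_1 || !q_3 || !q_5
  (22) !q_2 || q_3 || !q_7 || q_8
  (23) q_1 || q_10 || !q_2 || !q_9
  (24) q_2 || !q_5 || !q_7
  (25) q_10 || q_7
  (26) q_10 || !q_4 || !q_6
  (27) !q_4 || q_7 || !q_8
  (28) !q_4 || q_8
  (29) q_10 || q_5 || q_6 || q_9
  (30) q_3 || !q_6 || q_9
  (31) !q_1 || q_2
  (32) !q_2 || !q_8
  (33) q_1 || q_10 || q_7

No satisfying assignment exists.

Case q_8 = True:
  (q_2 || !q_8) forces q_2 = True.
  Clause (!q_2 || !q_8) is falsified — contradiction.
Case q_8 = False:
  (!q_4 || q_8) forces q_4 = False.
  (!q_10 || q_4) forces q_10 = False.
  (q_4 || !q_7) forces q_7 = False.
  Clause (q_10 || q_7) is falsified — contradiction.
Both cases fail, so the formula is unsatisfiable.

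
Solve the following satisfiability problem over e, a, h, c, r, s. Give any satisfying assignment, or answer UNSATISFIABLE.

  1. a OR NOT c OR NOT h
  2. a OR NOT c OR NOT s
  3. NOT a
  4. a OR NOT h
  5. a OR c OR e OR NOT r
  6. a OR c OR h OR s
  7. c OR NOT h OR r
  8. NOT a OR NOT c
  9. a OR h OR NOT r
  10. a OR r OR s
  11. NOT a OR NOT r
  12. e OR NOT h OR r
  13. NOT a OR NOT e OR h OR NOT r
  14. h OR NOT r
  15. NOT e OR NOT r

e: False, a: False, h: False, c: False, r: False, s: True

Unit clause (NOT a) forces a = False.
In (a OR NOT h) only NOT h is left, so h = False.
In (a OR h OR NOT r) only NOT r is left, so r = False.
In (a OR r OR s) only s is left, so s = True.
In (a OR NOT c OR NOT s) only NOT c is left, so c = False.
Set e = False.
All clauses satisfied.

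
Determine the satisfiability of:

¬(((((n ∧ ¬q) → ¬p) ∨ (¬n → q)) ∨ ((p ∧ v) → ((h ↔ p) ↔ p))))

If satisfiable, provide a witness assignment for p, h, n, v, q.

Case n = True: the formula becomes ¬((True ∨ ((p ∧ v) → ((h ↔ p) ↔ p)))) = False.
Case n = False: the formula becomes ¬((True ∨ ((p ∧ v) → ((h ↔ p) ↔ p)))) = False.
Both cases fail — unsatisfiable.

UNSATISFIABLE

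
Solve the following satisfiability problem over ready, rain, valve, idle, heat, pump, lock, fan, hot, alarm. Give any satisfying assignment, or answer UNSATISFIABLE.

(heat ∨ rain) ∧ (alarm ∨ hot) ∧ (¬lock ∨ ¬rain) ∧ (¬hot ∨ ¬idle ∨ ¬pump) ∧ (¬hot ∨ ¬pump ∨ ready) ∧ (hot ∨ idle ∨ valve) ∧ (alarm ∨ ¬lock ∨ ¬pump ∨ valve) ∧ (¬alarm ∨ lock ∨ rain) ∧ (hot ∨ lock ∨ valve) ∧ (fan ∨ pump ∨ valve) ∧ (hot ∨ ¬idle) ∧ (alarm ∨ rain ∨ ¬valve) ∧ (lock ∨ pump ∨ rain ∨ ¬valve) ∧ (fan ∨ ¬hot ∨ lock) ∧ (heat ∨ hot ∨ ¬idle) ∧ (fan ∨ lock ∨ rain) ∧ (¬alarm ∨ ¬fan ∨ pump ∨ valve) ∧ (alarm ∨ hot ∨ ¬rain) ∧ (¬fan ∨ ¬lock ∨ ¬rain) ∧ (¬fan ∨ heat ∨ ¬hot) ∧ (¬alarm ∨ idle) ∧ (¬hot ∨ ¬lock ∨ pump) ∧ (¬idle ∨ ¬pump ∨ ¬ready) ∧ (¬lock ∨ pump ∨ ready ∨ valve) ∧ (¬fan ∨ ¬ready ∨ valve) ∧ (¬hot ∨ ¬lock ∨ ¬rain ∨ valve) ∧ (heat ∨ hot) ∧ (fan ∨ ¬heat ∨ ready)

ready: False, rain: False, valve: False, idle: True, heat: True, pump: False, lock: False, fan: True, hot: True, alarm: False

Set ready = False.
Set rain = False.
  then (heat ∨ rain) forces heat = True.
  then (fan ∨ ¬heat ∨ ready) forces fan = True.
Set valve = False.
Set idle = True.
  then (hot ∨ ¬idle) forces hot = True.
  then (¬hot ∨ ¬idle ∨ ¬pump) forces pump = False.
  then (¬alarm ∨ ¬fan ∨ pump ∨ valve) forces alarm = False.
  then (¬hot ∨ ¬lock ∨ pump) forces lock = False.
All clauses satisfied.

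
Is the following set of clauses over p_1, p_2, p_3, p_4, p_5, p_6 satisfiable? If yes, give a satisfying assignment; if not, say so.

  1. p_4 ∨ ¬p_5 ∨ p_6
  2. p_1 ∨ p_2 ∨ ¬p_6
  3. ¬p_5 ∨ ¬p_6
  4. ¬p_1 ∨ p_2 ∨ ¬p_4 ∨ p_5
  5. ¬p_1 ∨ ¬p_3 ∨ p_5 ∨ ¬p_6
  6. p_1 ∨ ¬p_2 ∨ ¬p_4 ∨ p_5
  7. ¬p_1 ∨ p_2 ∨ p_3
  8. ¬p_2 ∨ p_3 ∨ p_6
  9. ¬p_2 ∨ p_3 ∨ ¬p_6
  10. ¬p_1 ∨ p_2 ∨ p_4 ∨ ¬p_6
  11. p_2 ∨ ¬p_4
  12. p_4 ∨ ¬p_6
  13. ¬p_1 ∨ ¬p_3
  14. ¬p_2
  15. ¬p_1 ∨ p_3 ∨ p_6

p_1 = False, p_2 = False, p_3 = True, p_4 = False, p_5 = False, p_6 = False

Unit clause (¬p_2) forces p_2 = False.
In (p_2 ∨ ¬p_4) only ¬p_4 is left, so p_4 = False.
In (p_4 ∨ ¬p_6) only ¬p_6 is left, so p_6 = False.
In (p_4 ∨ ¬p_5 ∨ p_6) only ¬p_5 is left, so p_5 = False.
Try p_1 = True:
  (¬p_1 ∨ p_2 ∨ p_3) forces p_3 = True.
  clause (¬p_1 ∨ ¬p_3) is falsified — backtrack.
So p_1 = False.
Set p_3 = True.
All clauses satisfied.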